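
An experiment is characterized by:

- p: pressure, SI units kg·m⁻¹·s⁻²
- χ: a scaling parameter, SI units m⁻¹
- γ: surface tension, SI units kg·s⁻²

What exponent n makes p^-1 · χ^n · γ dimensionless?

Balance the L exponent: (-1)·n from χ, plus −(-1) + (0) = 1 from the rest, must sum to zero.
−n + 1 = 0, so n = 1.

1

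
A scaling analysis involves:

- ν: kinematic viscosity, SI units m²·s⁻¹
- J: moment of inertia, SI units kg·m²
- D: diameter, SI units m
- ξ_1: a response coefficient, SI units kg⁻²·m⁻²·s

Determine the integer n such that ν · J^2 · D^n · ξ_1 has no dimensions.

-4

Balance the L exponent: (1)·n from D, plus (2) + 2·(2) + (-2) = 4 from the rest, must sum to zero.
n + 4 = 0, so n = -4.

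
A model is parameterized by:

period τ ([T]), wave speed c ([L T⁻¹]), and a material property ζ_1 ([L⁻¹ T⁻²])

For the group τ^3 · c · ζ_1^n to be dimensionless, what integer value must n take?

1

Balance the L exponent: (-1)·n from ζ_1, plus 3·(0) + (1) = 1 from the rest, must sum to zero.
−n + 1 = 0, so n = 1.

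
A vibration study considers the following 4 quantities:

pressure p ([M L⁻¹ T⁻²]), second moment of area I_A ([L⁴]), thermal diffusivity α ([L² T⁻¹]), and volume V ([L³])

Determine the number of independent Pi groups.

1

There are 4 variables and 3 base dimensions (M, L, T).
The dimension matrix has rank 3.
Independent dimensionless groups: 4 − 3 = 1.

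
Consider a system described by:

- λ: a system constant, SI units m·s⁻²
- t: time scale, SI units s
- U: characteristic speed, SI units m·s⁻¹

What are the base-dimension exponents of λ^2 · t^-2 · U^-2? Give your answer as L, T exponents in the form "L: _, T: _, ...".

L: 0, T: -4

Collect each base-dimension exponent across the product:
  L: 2·(1) − 2·(0) − 2·(1) = 0
  T: 2·(-2) − 2·(1) − 2·(-1) = -4
So the dimensions are [T⁻⁴].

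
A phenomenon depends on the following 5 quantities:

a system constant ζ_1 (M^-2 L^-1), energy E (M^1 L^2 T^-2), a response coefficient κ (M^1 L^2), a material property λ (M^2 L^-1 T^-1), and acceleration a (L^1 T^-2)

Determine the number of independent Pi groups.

There are 5 variables and 3 base dimensions (M, L, T).
The dimension matrix has rank 3.
Independent dimensionless groups: 5 − 3 = 2.

2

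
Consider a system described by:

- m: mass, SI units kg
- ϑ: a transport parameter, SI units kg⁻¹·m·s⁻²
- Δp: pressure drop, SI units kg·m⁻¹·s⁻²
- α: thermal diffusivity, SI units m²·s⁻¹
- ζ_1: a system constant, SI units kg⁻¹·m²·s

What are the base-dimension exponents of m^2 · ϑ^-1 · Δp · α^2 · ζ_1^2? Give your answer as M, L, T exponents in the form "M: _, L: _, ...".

Collect each base-dimension exponent across the product:
  M: 2·(1) − (-1) + (1) + 2·(0) + 2·(-1) = 2
  L: 2·(0) − (1) + (-1) + 2·(2) + 2·(2) = 6
  T: 2·(0) − (-2) + (-2) + 2·(-1) + 2·(1) = 0
So the dimensions are [M² L⁶].

M: 2, L: 6, T: 0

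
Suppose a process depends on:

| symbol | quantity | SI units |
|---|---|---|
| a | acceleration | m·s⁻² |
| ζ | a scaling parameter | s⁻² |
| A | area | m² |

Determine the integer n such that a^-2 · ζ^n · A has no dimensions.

2

Balance the T exponent: (-2)·n from ζ, plus −2·(-2) + (0) = 4 from the rest, must sum to zero.
-2n + 4 = 0, so n = 2.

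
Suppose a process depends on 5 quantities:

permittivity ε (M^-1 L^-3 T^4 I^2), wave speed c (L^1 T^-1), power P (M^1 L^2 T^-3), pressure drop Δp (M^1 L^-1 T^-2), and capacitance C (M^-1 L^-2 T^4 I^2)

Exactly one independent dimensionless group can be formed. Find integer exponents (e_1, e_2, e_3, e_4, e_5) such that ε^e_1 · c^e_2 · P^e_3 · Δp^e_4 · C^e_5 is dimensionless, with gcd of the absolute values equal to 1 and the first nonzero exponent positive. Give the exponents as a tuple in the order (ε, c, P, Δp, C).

M: e_1·(-1) + e_2·(0) + e_3·(1) + e_4·(1) + e_5·(-1) = 0
L: e_1·(-3) + e_2·(1) + e_3·(2) + e_4·(-1) + e_5·(-2) = 0
T: e_1·(4) + e_2·(-1) + e_3·(-3) + e_4·(-2) + e_5·(4) = 0
I: e_1·(2) + e_2·(0) + e_3·(0) + e_4·(0) + e_5·(2) = 0
Solving this homogeneous linear system for the smallest-integer solution (first nonzero entry positive) gives (2, -1, 1, -1, -2).

(2, -1, 1, -1, -2)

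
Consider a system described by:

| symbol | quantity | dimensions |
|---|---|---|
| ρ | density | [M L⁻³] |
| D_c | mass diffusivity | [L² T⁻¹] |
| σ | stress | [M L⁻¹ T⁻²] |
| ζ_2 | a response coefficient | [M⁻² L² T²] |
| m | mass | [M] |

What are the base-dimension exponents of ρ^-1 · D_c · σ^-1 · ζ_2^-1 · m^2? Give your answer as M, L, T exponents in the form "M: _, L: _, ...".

M: 2, L: 4, T: -1

Collect each base-dimension exponent across the product:
  M: −(1) + (0) − (1) − (-2) + 2·(1) = 2
  L: −(-3) + (2) − (-1) − (2) + 2·(0) = 4
  T: −(0) + (-1) − (-2) − (2) + 2·(0) = -1
So the dimensions are [M² L⁴ T⁻¹].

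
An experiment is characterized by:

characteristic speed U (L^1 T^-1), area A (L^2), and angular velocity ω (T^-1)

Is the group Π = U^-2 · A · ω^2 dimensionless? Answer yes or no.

Sum the exponent of each base dimension across the product:
  M: −2·[U]_M + [A]_M + 2·[ω]_M = −2·(0) + (0) + 2·(0) = 0
  L: −2·[U]_L + [A]_L + 2·[ω]_L = −2·(1) + (2) + 2·(0) = 0
  T: −2·[U]_T + [A]_T + 2·[ω]_T = −2·(-1) + (0) + 2·(-1) = 0
  Θ: −2·[U]_Θ + [A]_Θ + 2·[ω]_Θ = −2·(0) + (0) + 2·(0) = 0
All base exponents vanish — dimensionless.

yes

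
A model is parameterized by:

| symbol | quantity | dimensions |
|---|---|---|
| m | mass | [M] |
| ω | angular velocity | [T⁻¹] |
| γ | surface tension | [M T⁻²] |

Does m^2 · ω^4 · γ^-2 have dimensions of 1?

Sum the exponent of each base dimension across the product:
  M: 2·[m]_M + 4·[ω]_M − 2·[γ]_M = 2·(1) + 4·(0) − 2·(1) = 0
  L: 2·[m]_L + 4·[ω]_L − 2·[γ]_L = 2·(0) + 4·(0) − 2·(0) = 0
  T: 2·[m]_T + 4·[ω]_T − 2·[γ]_T = 2·(0) + 4·(-1) − 2·(-2) = 0
All base exponents vanish — dimensionless.

yes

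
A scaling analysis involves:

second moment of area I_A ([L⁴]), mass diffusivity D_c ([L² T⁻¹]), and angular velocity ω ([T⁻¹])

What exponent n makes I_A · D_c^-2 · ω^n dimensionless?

Balance the T exponent: (-1)·n from ω, plus (0) − 2·(-1) = 2 from the rest, must sum to zero.
−n + 2 = 0, so n = 2.

2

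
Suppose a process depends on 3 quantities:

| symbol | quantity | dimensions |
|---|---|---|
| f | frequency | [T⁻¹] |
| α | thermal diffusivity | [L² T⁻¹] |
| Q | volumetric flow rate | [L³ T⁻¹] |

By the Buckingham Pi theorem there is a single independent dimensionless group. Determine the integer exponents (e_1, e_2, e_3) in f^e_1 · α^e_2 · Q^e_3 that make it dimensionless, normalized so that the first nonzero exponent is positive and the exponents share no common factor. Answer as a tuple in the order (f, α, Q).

(1, -3, 2)

L: e_1·(0) + e_2·(2) + e_3·(3) = 0
T: e_1·(-1) + e_2·(-1) + e_3·(-1) = 0
Solving this homogeneous linear system for the smallest-integer solution (first nonzero entry positive) gives (1, -3, 2).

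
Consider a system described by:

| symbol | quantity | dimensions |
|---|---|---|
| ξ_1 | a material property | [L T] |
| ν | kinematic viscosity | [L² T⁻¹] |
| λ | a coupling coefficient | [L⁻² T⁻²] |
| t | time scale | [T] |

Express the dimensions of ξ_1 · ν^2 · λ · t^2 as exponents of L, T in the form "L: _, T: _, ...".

L: 3, T: -1

Collect each base-dimension exponent across the product:
  L: (1) + 2·(2) + (-2) + 2·(0) = 3
  T: (1) + 2·(-1) + (-2) + 2·(1) = -1
So the dimensions are [L³ T⁻¹].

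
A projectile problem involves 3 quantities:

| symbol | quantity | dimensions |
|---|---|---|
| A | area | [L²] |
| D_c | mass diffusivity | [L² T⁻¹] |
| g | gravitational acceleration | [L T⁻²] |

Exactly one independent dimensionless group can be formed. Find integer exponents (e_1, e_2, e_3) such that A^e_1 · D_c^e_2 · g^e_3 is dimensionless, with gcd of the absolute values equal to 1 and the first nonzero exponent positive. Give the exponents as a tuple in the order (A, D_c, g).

(3, -4, 2)

L: e_1·(2) + e_2·(2) + e_3·(1) = 0
T: e_1·(0) + e_2·(-1) + e_3·(-2) = 0
Solving this homogeneous linear system for the smallest-integer solution (first nonzero entry positive) gives (3, -4, 2).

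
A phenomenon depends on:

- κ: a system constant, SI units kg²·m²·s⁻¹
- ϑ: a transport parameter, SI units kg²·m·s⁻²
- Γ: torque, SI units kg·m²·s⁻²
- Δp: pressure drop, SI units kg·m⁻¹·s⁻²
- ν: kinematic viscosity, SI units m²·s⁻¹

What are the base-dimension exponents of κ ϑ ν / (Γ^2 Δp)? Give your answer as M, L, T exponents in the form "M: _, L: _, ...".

Collect each base-dimension exponent across the product:
  M: (2) + (2) − 2·(1) − (1) + (0) = 1
  L: (2) + (1) − 2·(2) − (-1) + (2) = 2
  T: (-1) + (-2) − 2·(-2) − (-2) + (-1) = 2
So the dimensions are [M L² T²].

M: 1, L: 2, T: 2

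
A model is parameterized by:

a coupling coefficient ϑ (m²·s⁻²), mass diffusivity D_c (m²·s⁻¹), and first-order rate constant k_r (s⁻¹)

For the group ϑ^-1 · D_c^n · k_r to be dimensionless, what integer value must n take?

Balance the L exponent: (2)·n from D_c, plus −(2) + (0) = -2 from the rest, must sum to zero.
2n − 2 = 0, so n = 1.

1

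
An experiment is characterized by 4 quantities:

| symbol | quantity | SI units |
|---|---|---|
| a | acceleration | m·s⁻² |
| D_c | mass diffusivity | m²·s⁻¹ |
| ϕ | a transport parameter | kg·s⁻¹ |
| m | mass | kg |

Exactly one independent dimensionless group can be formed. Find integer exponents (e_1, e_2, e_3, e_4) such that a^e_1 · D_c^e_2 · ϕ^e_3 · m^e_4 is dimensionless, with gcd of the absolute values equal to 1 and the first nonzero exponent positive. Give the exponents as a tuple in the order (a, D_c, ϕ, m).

(2, -1, -3, 3)

M: e_1·(0) + e_2·(0) + e_3·(1) + e_4·(1) = 0
L: e_1·(1) + e_2·(2) + e_3·(0) + e_4·(0) = 0
T: e_1·(-2) + e_2·(-1) + e_3·(-1) + e_4·(0) = 0
Solving this homogeneous linear system for the smallest-integer solution (first nonzero entry positive) gives (2, -1, -3, 3).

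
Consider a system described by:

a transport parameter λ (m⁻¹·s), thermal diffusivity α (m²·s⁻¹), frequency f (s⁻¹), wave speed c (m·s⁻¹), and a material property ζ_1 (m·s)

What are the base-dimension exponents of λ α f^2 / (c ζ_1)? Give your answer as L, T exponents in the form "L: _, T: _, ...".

L: -1, T: -2

Collect each base-dimension exponent across the product:
  L: (-1) + (2) + 2·(0) − (1) − (1) = -1
  T: (1) + (-1) + 2·(-1) − (-1) − (1) = -2
So the dimensions are [L⁻¹ T⁻²].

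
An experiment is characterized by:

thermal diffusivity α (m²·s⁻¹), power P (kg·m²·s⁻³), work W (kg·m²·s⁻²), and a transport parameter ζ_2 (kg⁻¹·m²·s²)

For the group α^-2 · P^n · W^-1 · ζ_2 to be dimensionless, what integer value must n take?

2

Balance the M exponent: (1)·n from P, plus −2·(0) − (1) + (-1) = -2 from the rest, must sum to zero.
n − 2 = 0, so n = 2.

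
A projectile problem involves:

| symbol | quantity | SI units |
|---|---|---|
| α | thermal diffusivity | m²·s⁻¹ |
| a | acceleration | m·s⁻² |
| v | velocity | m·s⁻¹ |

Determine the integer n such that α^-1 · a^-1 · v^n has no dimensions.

3

Balance the L exponent: (1)·n from v, plus −(2) − (1) = -3 from the rest, must sum to zero.
n − 3 = 0, so n = 3.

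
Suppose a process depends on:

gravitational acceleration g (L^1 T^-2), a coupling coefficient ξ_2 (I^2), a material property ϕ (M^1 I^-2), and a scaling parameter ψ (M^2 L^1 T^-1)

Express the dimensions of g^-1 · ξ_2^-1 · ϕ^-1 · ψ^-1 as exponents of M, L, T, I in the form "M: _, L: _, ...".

Collect each base-dimension exponent across the product:
  M: −(0) − (0) − (1) − (2) = -3
  L: −(1) − (0) − (0) − (1) = -2
  T: −(-2) − (0) − (0) − (-1) = 3
  I: −(0) − (2) − (-2) − (0) = 0
So the dimensions are [M⁻³ L⁻² T³].

M: -3, L: -2, T: 3, I: 0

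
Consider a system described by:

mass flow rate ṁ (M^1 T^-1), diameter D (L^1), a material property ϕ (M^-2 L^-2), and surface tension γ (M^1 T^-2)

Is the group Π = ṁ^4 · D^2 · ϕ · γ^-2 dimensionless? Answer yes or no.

yes

Sum the exponent of each base dimension across the product:
  M: 4·[ṁ]_M + 2·[D]_M + [ϕ]_M − 2·[γ]_M = 4·(1) + 2·(0) + (-2) − 2·(1) = 0
  L: 4·[ṁ]_L + 2·[D]_L + [ϕ]_L − 2·[γ]_L = 4·(0) + 2·(1) + (-2) − 2·(0) = 0
  T: 4·[ṁ]_T + 2·[D]_T + [ϕ]_T − 2·[γ]_T = 4·(-1) + 2·(0) + (0) − 2·(-2) = 0
All base exponents vanish — dimensionless.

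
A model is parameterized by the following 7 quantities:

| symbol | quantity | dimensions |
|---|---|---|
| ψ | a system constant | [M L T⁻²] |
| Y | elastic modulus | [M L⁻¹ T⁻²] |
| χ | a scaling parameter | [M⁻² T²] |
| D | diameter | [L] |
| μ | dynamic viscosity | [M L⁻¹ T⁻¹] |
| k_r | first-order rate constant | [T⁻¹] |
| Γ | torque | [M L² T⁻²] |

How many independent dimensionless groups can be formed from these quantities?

There are 7 variables and 3 base dimensions (M, L, T).
The dimension matrix has rank 3.
Independent dimensionless groups: 7 − 3 = 4.

4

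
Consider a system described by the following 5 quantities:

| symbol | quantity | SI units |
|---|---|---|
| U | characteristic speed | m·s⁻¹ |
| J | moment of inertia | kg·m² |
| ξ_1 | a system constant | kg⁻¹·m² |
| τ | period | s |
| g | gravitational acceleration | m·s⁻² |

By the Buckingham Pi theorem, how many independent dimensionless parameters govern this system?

There are 5 variables and 3 base dimensions (M, L, T).
The dimension matrix has rank 3.
Independent dimensionless groups: 5 − 3 = 2.

2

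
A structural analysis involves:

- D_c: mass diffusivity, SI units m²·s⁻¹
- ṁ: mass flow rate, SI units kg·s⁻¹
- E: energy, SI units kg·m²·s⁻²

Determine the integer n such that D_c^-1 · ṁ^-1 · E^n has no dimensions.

Balance the M exponent: (1)·n from E, plus −(0) − (1) = -1 from the rest, must sum to zero.
n − 1 = 0, so n = 1.

1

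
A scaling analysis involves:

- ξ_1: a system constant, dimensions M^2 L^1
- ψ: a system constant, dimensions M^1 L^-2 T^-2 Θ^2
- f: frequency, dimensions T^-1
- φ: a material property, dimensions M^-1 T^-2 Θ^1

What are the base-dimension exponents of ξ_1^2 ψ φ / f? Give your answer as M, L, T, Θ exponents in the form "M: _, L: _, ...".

Collect each base-dimension exponent across the product:
  M: 2·(2) + (1) − (0) + (-1) = 4
  L: 2·(1) + (-2) − (0) + (0) = 0
  T: 2·(0) + (-2) − (-1) + (-2) = -3
  Θ: 2·(0) + (2) − (0) + (1) = 3
So the dimensions are [M⁴ T⁻³ Θ³].

M: 4, L: 0, T: -3, Θ: 3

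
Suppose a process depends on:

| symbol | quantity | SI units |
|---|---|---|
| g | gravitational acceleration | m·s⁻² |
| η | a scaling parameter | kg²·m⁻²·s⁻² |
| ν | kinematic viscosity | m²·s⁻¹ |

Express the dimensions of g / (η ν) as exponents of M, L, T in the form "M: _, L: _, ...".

M: -2, L: 1, T: 1

Collect each base-dimension exponent across the product:
  M: (0) − (2) − (0) = -2
  L: (1) − (-2) − (2) = 1
  T: (-2) − (-2) − (-1) = 1
So the dimensions are [M⁻² L T].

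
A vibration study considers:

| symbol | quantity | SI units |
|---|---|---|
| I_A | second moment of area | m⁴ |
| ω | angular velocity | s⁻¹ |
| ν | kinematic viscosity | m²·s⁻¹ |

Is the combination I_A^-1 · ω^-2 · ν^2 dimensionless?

Sum the exponent of each base dimension across the product:
  M: −[I_A]_M − 2·[ω]_M + 2·[ν]_M = −(0) − 2·(0) + 2·(0) = 0
  L: −[I_A]_L − 2·[ω]_L + 2·[ν]_L = −(4) − 2·(0) + 2·(2) = 0
  T: −[I_A]_T − 2·[ω]_T + 2·[ν]_T = −(0) − 2·(-1) + 2·(-1) = 0
All base exponents vanish — dimensionless.

yes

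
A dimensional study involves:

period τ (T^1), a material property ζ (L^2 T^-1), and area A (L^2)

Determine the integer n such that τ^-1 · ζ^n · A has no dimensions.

Balance the L exponent: (2)·n from ζ, plus −(0) + (2) = 2 from the rest, must sum to zero.
2n + 2 = 0, so n = -1.

-1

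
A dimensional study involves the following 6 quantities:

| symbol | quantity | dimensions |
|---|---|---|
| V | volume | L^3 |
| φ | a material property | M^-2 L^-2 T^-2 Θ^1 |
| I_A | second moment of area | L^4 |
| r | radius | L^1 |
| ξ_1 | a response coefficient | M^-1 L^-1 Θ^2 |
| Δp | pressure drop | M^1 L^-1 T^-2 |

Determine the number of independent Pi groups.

There are 6 variables and 4 base dimensions (M, L, T, Θ).
The dimension matrix has rank 4.
Independent dimensionless groups: 6 − 4 = 2.

2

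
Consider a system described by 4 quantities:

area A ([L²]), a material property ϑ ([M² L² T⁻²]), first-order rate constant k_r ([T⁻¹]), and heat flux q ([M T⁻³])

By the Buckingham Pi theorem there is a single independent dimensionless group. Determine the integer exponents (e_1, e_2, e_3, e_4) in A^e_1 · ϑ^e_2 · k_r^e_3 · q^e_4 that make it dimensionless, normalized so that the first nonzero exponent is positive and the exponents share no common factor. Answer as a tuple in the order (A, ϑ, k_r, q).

(1, -1, -4, 2)

M: e_1·(0) + e_2·(2) + e_3·(0) + e_4·(1) = 0
L: e_1·(2) + e_2·(2) + e_3·(0) + e_4·(0) = 0
T: e_1·(0) + e_2·(-2) + e_3·(-1) + e_4·(-3) = 0
Solving this homogeneous linear system for the smallest-integer solution (first nonzero entry positive) gives (1, -1, -4, 2).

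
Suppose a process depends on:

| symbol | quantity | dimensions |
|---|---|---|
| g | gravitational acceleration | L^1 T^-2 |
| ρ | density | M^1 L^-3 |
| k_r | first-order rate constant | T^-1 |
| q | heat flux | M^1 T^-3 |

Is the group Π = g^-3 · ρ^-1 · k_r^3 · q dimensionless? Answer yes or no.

Sum the exponent of each base dimension across the product:
  M: −3·[g]_M − [ρ]_M + 3·[k_r]_M + [q]_M = −3·(0) − (1) + 3·(0) + (1) = 0
  L: −3·[g]_L − [ρ]_L + 3·[k_r]_L + [q]_L = −3·(1) − (-3) + 3·(0) + (0) = 0
  T: −3·[g]_T − [ρ]_T + 3·[k_r]_T + [q]_T = −3·(-2) − (0) + 3·(-1) + (-3) = 0
All base exponents vanish — dimensionless.

yes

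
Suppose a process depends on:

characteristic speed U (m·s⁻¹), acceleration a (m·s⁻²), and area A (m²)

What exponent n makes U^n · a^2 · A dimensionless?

-4

Balance the L exponent: (1)·n from U, plus 2·(1) + (2) = 4 from the rest, must sum to zero.
n + 4 = 0, so n = -4.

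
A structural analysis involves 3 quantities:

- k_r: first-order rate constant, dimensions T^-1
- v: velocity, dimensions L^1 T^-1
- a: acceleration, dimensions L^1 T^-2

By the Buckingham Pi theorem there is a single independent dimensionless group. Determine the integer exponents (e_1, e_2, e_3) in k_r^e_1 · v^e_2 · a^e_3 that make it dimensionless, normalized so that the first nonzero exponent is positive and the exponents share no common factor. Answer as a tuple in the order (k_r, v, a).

L: e_1·(0) + e_2·(1) + e_3·(1) = 0
T: e_1·(-1) + e_2·(-1) + e_3·(-2) = 0
Solving this homogeneous linear system for the smallest-integer solution (first nonzero entry positive) gives (1, 1, -1).

(1, 1, -1)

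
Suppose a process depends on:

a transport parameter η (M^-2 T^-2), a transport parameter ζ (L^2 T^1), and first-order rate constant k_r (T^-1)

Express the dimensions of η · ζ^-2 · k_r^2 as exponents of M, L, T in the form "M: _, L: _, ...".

M: -2, L: -4, T: -6

Collect each base-dimension exponent across the product:
  M: (-2) − 2·(0) + 2·(0) = -2
  L: (0) − 2·(2) + 2·(0) = -4
  T: (-2) − 2·(1) + 2·(-1) = -6
So the dimensions are [M⁻² L⁻⁴ T⁻⁶].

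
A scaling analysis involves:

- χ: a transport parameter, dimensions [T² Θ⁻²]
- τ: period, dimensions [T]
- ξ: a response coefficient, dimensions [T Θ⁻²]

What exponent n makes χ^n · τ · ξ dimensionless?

Balance the T exponent: (2)·n from χ, plus (1) + (1) = 2 from the rest, must sum to zero.
2n + 2 = 0, so n = -1.

-1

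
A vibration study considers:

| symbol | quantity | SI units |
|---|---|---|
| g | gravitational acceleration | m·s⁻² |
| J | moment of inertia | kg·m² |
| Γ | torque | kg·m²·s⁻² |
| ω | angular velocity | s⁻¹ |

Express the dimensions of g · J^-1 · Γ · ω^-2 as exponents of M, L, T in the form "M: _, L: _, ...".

Collect each base-dimension exponent across the product:
  M: (0) − (1) + (1) − 2·(0) = 0
  L: (1) − (2) + (2) − 2·(0) = 1
  T: (-2) − (0) + (-2) − 2·(-1) = -2
So the dimensions are [L T⁻²].

M: 0, L: 1, T: -2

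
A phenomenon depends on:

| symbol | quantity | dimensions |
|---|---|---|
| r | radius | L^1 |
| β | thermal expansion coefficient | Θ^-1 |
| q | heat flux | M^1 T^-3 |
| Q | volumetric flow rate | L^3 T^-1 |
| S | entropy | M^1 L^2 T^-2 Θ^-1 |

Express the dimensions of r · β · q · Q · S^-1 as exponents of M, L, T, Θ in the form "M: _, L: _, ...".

M: 0, L: 2, T: -2, Θ: 0

Collect each base-dimension exponent across the product:
  M: (0) + (0) + (1) + (0) − (1) = 0
  L: (1) + (0) + (0) + (3) − (2) = 2
  T: (0) + (0) + (-3) + (-1) − (-2) = -2
  Θ: (0) + (-1) + (0) + (0) − (-1) = 0
So the dimensions are [L² T⁻²].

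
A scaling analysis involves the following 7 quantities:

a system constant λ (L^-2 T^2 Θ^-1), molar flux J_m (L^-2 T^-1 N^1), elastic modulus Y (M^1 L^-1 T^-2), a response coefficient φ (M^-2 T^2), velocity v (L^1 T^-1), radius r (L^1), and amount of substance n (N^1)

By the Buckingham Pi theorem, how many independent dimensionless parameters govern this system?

2

There are 7 variables and 5 base dimensions (M, L, T, Θ, N).
The dimension matrix has rank 5.
Independent dimensionless groups: 7 − 5 = 2.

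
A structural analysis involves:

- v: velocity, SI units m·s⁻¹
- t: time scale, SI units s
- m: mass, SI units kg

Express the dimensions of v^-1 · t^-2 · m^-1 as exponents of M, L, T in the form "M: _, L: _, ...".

Collect each base-dimension exponent across the product:
  M: −(0) − 2·(0) − (1) = -1
  L: −(1) − 2·(0) − (0) = -1
  T: −(-1) − 2·(1) − (0) = -1
So the dimensions are [M⁻¹ L⁻¹ T⁻¹].

M: -1, L: -1, T: -1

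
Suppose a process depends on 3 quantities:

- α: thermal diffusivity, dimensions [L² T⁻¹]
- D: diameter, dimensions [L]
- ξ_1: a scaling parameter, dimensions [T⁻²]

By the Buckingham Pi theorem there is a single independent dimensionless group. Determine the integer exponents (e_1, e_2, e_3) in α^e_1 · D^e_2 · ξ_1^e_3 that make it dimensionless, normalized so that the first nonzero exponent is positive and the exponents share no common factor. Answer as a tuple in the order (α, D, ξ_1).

L: e_1·(2) + e_2·(1) + e_3·(0) = 0
T: e_1·(-1) + e_2·(0) + e_3·(-2) = 0
Solving this homogeneous linear system for the smallest-integer solution (first nonzero entry positive) gives (2, -4, -1).

(2, -4, -1)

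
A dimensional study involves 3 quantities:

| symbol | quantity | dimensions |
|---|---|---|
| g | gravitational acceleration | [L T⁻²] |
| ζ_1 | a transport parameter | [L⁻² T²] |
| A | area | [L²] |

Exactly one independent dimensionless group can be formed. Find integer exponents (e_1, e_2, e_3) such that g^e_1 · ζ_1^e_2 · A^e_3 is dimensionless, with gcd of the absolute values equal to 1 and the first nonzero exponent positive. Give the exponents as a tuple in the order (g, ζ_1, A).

(2, 2, 1)

L: e_1·(1) + e_2·(-2) + e_3·(2) = 0
T: e_1·(-2) + e_2·(2) + e_3·(0) = 0
Solving this homogeneous linear system for the smallest-integer solution (first nonzero entry positive) gives (2, 2, 1).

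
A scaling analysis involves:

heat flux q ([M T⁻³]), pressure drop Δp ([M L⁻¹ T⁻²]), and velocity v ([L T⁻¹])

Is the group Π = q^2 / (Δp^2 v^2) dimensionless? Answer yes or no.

Sum the exponent of each base dimension across the product:
  M: 2·[q]_M − 2·[Δp]_M − 2·[v]_M = 2·(1) − 2·(1) − 2·(0) = 0
  L: 2·[q]_L − 2·[Δp]_L − 2·[v]_L = 2·(0) − 2·(-1) − 2·(1) = 0
  T: 2·[q]_T − 2·[Δp]_T − 2·[v]_T = 2·(-3) − 2·(-2) − 2·(-1) = 0
All base exponents vanish — dimensionless.

yes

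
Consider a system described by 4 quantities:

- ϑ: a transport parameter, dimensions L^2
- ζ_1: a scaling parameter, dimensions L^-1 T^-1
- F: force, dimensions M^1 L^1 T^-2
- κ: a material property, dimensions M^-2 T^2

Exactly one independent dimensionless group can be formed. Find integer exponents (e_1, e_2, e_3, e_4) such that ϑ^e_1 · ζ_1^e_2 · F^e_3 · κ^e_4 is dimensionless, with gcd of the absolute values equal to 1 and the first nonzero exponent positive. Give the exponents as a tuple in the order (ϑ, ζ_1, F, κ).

M: e_1·(0) + e_2·(0) + e_3·(1) + e_4·(-2) = 0
L: e_1·(2) + e_2·(-1) + e_3·(1) + e_4·(0) = 0
T: e_1·(0) + e_2·(-1) + e_3·(-2) + e_4·(2) = 0
Solving this homogeneous linear system for the smallest-integer solution (first nonzero entry positive) gives (2, 2, -2, -1).

(2, 2, -2, -1)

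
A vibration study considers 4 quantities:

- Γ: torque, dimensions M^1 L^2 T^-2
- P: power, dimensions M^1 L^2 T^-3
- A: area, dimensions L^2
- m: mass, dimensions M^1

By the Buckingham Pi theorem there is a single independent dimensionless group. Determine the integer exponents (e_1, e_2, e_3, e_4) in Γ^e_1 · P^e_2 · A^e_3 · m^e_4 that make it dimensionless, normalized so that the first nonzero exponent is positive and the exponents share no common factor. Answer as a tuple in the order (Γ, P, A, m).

(3, -2, -1, -1)

M: e_1·(1) + e_2·(1) + e_3·(0) + e_4·(1) = 0
L: e_1·(2) + e_2·(2) + e_3·(2) + e_4·(0) = 0
T: e_1·(-2) + e_2·(-3) + e_3·(0) + e_4·(0) = 0
Solving this homogeneous linear system for the smallest-integer solution (first nonzero entry positive) gives (3, -2, -1, -1).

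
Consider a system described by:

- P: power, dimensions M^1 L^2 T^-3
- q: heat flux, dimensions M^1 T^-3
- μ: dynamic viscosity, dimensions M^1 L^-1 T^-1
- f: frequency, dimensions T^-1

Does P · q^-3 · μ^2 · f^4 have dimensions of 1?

Sum the exponent of each base dimension across the product:
  M: [P]_M − 3·[q]_M + 2·[μ]_M + 4·[f]_M = (1) − 3·(1) + 2·(1) + 4·(0) = 0
  L: [P]_L − 3·[q]_L + 2·[μ]_L + 4·[f]_L = (2) − 3·(0) + 2·(-1) + 4·(0) = 0
  T: [P]_T − 3·[q]_T + 2·[μ]_T + 4·[f]_T = (-3) − 3·(-3) + 2·(-1) + 4·(-1) = 0
All base exponents vanish — dimensionless.

yes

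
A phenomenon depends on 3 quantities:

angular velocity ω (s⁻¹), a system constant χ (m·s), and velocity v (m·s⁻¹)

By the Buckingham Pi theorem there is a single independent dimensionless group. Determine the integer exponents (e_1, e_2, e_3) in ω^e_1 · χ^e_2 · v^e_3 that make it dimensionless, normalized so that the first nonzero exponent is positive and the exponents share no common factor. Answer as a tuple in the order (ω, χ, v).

L: e_1·(0) + e_2·(1) + e_3·(1) = 0
T: e_1·(-1) + e_2·(1) + e_3·(-1) = 0
Solving this homogeneous linear system for the smallest-integer solution (first nonzero entry positive) gives (2, 1, -1).

(2, 1, -1)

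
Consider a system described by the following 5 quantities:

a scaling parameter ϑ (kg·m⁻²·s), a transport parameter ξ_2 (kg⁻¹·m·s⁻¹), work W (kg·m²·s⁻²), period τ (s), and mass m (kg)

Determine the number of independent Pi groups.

2

There are 5 variables and 3 base dimensions (M, L, T).
The dimension matrix has rank 3.
Independent dimensionless groups: 5 − 3 = 2.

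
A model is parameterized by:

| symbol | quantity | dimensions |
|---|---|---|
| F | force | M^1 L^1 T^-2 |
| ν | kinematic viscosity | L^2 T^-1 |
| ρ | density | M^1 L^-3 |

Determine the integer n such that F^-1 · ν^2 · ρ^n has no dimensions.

Balance the M exponent: (1)·n from ρ, plus −(1) + 2·(0) = -1 from the rest, must sum to zero.
n − 1 = 0, so n = 1.

1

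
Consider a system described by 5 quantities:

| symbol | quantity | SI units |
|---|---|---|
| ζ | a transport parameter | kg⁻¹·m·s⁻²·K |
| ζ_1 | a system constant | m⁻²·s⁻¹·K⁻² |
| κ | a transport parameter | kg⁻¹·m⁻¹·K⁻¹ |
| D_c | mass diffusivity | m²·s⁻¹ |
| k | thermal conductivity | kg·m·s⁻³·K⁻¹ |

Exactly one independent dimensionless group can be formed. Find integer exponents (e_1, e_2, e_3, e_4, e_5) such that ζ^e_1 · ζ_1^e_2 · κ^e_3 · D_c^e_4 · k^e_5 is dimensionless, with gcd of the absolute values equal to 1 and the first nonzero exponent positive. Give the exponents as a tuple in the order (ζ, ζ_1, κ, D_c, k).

(1, 4, -4, 3, -3)

M: e_1·(-1) + e_2·(0) + e_3·(-1) + e_4·(0) + e_5·(1) = 0
L: e_1·(1) + e_2·(-2) + e_3·(-1) + e_4·(2) + e_5·(1) = 0
T: e_1·(-2) + e_2·(-1) + e_3·(0) + e_4·(-1) + e_5·(-3) = 0
Θ: e_1·(1) + e_2·(-2) + e_3·(-1) + e_4·(0) + e_5·(-1) = 0
Solving this homogeneous linear system for the smallest-integer solution (first nonzero entry positive) gives (1, 4, -4, 3, -3).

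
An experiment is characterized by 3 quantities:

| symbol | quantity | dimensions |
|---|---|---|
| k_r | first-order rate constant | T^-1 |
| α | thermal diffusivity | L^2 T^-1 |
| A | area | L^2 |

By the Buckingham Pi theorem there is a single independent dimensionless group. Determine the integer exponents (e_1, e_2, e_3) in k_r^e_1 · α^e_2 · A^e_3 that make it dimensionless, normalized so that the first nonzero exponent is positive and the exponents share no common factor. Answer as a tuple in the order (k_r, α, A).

(1, -1, 1)

L: e_1·(0) + e_2·(2) + e_3·(2) = 0
T: e_1·(-1) + e_2·(-1) + e_3·(0) = 0
Solving this homogeneous linear system for the smallest-integer solution (first nonzero entry positive) gives (1, -1, 1).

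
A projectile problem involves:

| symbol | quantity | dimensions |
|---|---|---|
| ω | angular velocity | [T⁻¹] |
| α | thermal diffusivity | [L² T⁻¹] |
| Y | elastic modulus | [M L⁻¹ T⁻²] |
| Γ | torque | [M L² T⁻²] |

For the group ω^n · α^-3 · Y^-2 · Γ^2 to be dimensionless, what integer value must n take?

Balance the T exponent: (-1)·n from ω, plus −3·(-1) − 2·(-2) + 2·(-2) = 3 from the rest, must sum to zero.
−n + 3 = 0, so n = 3.

3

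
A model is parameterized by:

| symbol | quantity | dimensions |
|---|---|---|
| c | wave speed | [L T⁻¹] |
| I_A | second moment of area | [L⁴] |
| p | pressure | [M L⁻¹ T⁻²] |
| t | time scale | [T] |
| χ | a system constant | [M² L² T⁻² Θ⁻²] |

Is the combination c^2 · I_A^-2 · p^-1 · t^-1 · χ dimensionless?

Sum the exponent of each base dimension across the product:
  M: 2·[c]_M − 2·[I_A]_M − [p]_M − [t]_M + [χ]_M = 2·(0) − 2·(0) − (1) − (0) + (2) = 1
  L: 2·[c]_L − 2·[I_A]_L − [p]_L − [t]_L + [χ]_L = 2·(1) − 2·(4) − (-1) − (0) + (2) = -3
  T: 2·[c]_T − 2·[I_A]_T − [p]_T − [t]_T + [χ]_T = 2·(-1) − 2·(0) − (-2) − (1) + (-2) = -3
  Θ: 2·[c]_Θ − 2·[I_A]_Θ − [p]_Θ − [t]_Θ + [χ]_Θ = 2·(0) − 2·(0) − (0) − (0) + (-2) = -2
Net dimensions [M L⁻³ T⁻³ Θ⁻²] ≠ [1] — not dimensionless.

no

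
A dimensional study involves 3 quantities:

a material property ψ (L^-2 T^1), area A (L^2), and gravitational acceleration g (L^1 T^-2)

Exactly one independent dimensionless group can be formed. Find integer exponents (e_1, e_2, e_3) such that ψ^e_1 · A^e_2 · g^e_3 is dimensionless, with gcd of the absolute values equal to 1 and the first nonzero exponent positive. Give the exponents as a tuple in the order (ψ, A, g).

L: e_1·(-2) + e_2·(2) + e_3·(1) = 0
T: e_1·(1) + e_2·(0) + e_3·(-2) = 0
Solving this homogeneous linear system for the smallest-integer solution (first nonzero entry positive) gives (4, 3, 2).

(4, 3, 2)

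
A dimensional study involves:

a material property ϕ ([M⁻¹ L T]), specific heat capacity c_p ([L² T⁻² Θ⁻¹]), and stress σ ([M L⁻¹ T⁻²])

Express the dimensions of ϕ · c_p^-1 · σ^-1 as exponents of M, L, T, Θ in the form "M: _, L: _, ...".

Collect each base-dimension exponent across the product:
  M: (-1) − (0) − (1) = -2
  L: (1) − (2) − (-1) = 0
  T: (1) − (-2) − (-2) = 5
  Θ: (0) − (-1) − (0) = 1
So the dimensions are [M⁻² T⁵ Θ].

M: -2, L: 0, T: 5, Θ: 1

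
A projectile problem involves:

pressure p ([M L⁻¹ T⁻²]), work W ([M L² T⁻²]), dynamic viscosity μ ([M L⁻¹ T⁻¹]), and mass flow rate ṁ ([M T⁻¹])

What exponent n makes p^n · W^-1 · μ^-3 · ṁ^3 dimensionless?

1

Balance the M exponent: (1)·n from p, plus −(1) − 3·(1) + 3·(1) = -1 from the rest, must sum to zero.
n − 1 = 0, so n = 1.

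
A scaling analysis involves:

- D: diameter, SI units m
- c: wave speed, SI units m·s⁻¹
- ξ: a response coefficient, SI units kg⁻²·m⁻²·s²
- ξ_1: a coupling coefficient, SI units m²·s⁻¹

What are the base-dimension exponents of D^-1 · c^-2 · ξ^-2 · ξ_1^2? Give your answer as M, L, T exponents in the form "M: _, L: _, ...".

Collect each base-dimension exponent across the product:
  M: −(0) − 2·(0) − 2·(-2) + 2·(0) = 4
  L: −(1) − 2·(1) − 2·(-2) + 2·(2) = 5
  T: −(0) − 2·(-1) − 2·(2) + 2·(-1) = -4
So the dimensions are [M⁴ L⁵ T⁻⁴].

M: 4, L: 5, T: -4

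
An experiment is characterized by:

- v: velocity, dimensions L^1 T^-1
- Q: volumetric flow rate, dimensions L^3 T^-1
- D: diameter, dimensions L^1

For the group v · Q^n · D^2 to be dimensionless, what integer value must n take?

Balance the L exponent: (3)·n from Q, plus (1) + 2·(1) = 3 from the rest, must sum to zero.
3n + 3 = 0, so n = -1.

-1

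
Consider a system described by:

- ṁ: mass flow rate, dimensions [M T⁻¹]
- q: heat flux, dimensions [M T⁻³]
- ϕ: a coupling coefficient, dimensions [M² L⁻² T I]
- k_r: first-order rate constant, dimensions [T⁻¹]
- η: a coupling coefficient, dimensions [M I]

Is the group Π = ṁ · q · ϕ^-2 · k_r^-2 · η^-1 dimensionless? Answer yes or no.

Sum the exponent of each base dimension across the product:
  M: [ṁ]_M + [q]_M − 2·[ϕ]_M − 2·[k_r]_M − [η]_M = (1) + (1) − 2·(2) − 2·(0) − (1) = -3
  L: [ṁ]_L + [q]_L − 2·[ϕ]_L − 2·[k_r]_L − [η]_L = (0) + (0) − 2·(-2) − 2·(0) − (0) = 4
  T: [ṁ]_T + [q]_T − 2·[ϕ]_T − 2·[k_r]_T − [η]_T = (-1) + (-3) − 2·(1) − 2·(-1) − (0) = -4
  I: [ṁ]_I + [q]_I − 2·[ϕ]_I − 2·[k_r]_I − [η]_I = (0) + (0) − 2·(1) − 2·(0) − (1) = -3
Net dimensions [M⁻³ L⁴ T⁻⁴ I⁻³] ≠ [1] — not dimensionless.

no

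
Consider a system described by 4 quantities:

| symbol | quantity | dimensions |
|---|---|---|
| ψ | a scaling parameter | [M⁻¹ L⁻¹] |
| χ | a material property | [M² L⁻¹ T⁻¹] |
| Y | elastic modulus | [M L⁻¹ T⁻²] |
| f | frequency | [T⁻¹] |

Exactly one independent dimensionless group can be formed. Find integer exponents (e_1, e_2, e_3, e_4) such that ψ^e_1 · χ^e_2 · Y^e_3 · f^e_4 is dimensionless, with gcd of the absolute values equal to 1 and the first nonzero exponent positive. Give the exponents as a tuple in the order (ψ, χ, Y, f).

M: e_1·(-1) + e_2·(2) + e_3·(1) + e_4·(0) = 0
L: e_1·(-1) + e_2·(-1) + e_3·(-1) + e_4·(0) = 0
T: e_1·(0) + e_2·(-1) + e_3·(-2) + e_4·(-1) = 0
Solving this homogeneous linear system for the smallest-integer solution (first nonzero entry positive) gives (1, 2, -3, 4).

(1, 2, -3, 4)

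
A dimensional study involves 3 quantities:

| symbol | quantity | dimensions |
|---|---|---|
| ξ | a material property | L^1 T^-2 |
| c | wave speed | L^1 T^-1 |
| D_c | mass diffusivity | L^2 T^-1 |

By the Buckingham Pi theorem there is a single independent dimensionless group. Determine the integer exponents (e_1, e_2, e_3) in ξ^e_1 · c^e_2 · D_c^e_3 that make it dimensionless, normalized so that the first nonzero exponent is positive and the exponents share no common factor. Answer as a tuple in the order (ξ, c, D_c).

(1, -3, 1)

L: e_1·(1) + e_2·(1) + e_3·(2) = 0
T: e_1·(-2) + e_2·(-1) + e_3·(-1) = 0
Solving this homogeneous linear system for the smallest-integer solution (first nonzero entry positive) gives (1, -3, 1).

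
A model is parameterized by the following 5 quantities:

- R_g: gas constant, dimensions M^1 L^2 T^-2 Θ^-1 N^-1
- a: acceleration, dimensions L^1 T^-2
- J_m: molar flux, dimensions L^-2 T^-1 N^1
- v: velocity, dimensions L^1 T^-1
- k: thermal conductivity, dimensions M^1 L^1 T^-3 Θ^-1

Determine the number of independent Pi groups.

There are 5 variables and 5 base dimensions (M, L, T, Θ, N).
The dimension matrix has rank 4 (less than 5: the dimension vectors are linearly dependent).
Independent dimensionless groups: 5 − 4 = 1.

1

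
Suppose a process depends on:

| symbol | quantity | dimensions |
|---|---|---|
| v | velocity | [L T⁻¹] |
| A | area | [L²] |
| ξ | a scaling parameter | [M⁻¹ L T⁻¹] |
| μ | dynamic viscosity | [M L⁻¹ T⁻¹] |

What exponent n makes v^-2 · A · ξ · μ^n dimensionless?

1

Balance the M exponent: (1)·n from μ, plus −2·(0) + (0) + (-1) = -1 from the rest, must sum to zero.
n − 1 = 0, so n = 1.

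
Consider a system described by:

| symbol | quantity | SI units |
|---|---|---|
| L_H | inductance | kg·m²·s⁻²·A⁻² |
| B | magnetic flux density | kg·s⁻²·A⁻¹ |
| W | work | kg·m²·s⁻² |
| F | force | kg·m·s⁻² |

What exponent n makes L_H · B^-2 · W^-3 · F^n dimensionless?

4

Balance the M exponent: (1)·n from F, plus (1) − 2·(1) − 3·(1) = -4 from the rest, must sum to zero.
n − 4 = 0, so n = 4.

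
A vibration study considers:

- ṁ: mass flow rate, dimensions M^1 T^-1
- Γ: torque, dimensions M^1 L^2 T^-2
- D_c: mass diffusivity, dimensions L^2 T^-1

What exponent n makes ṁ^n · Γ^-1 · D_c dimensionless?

1

Balance the M exponent: (1)·n from ṁ, plus −(1) + (0) = -1 from the rest, must sum to zero.
n − 1 = 0, so n = 1.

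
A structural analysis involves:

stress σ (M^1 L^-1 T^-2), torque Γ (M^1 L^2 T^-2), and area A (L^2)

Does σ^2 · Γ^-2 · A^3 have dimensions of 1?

yes

Sum the exponent of each base dimension across the product:
  M: 2·[σ]_M − 2·[Γ]_M + 3·[A]_M = 2·(1) − 2·(1) + 3·(0) = 0
  L: 2·[σ]_L − 2·[Γ]_L + 3·[A]_L = 2·(-1) − 2·(2) + 3·(2) = 0
  T: 2·[σ]_T − 2·[Γ]_T + 3·[A]_T = 2·(-2) − 2·(-2) + 3·(0) = 0
All base exponents vanish — dimensionless.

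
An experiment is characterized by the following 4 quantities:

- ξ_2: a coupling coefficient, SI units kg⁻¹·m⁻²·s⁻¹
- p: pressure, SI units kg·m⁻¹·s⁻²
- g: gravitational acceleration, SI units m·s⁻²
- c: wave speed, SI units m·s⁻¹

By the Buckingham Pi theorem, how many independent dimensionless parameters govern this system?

1

There are 4 variables and 3 base dimensions (M, L, T).
The dimension matrix has rank 3.
Independent dimensionless groups: 4 − 3 = 1.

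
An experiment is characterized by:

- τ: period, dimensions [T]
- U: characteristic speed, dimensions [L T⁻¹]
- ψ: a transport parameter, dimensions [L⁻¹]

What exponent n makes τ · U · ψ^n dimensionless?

Balance the L exponent: (-1)·n from ψ, plus (0) + (1) = 1 from the rest, must sum to zero.
−n + 1 = 0, so n = 1.

1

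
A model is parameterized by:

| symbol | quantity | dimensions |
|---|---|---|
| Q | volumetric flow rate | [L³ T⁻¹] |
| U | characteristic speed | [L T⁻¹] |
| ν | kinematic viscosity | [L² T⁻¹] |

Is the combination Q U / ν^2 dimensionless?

yes

Sum the exponent of each base dimension across the product:
  L: [Q]_L + [U]_L − 2·[ν]_L = (3) + (1) − 2·(2) = 0
  T: [Q]_T + [U]_T − 2·[ν]_T = (-1) + (-1) − 2·(-1) = 0
All base exponents vanish — dimensionless.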